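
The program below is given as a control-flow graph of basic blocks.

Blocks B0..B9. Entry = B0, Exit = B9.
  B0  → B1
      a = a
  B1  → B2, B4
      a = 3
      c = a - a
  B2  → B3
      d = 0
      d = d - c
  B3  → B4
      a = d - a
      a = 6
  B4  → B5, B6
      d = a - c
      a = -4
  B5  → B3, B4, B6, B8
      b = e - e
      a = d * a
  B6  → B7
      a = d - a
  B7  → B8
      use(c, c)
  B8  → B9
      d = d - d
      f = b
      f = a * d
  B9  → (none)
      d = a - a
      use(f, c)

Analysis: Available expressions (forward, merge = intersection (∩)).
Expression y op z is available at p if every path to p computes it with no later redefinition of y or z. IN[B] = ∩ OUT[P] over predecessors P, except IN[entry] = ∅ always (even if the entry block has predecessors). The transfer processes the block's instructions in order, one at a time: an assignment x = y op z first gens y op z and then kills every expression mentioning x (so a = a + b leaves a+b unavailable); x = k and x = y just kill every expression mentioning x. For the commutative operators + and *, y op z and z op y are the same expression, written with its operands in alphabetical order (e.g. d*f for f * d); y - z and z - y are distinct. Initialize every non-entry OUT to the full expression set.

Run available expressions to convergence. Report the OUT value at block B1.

Answer: {a-a}

Derivation:
Fixpoint table:
  B0:  IN={}  OUT={}
  B1:  IN={}  OUT={a-a}
  B2:  IN={a-a}  OUT={a-a}
  B3:  IN={}  OUT={}
  B4:  IN={}  OUT={}
  B5:  IN={}  OUT={e-e}
  B6:  IN={}  OUT={}
  B7:  IN={}  OUT={}
  B8:  IN={}  OUT={a*d}
  B9:  IN={a*d}  OUT={a-a}

Merge at B1: IN[B1] = OUT[B0] = {}
Applying B1's transfer function to that IN value gives OUT[B1] (row B1 above).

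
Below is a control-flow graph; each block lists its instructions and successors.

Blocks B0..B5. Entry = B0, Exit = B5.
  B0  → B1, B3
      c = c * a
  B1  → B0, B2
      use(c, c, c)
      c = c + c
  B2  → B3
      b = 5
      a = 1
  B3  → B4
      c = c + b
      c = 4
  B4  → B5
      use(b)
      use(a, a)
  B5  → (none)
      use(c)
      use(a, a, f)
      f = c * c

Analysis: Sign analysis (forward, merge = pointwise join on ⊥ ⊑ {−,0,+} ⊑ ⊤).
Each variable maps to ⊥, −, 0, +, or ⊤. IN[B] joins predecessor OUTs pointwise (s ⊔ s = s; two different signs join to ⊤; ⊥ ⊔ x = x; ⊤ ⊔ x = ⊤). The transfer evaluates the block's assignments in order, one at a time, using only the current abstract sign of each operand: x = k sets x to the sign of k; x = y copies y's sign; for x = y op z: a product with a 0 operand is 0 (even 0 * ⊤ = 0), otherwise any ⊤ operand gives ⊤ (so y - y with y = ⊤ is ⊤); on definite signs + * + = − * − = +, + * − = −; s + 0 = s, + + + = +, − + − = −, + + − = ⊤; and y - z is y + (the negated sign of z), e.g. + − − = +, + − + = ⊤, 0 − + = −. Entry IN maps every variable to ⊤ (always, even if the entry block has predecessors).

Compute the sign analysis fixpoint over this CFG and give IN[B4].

Answer: {a: ⊤, b: ⊤, c: +, d: ⊤, e: ⊤, f: ⊤}

Trace:
Per-block solution:
  B0: | IN=(all ⊤) | OUT=(all ⊤)
  B1: | IN=(all ⊤) | OUT=(all ⊤)
  B2: | IN=(all ⊤) | OUT={a:+, b:+; rest ⊤}
  B3: | IN=(all ⊤) | OUT={c:+; rest ⊤}
  B4: | IN={c:+; rest ⊤} | OUT={c:+; rest ⊤}
  B5: | IN={c:+; rest ⊤} | OUT={c:+, f:+; rest ⊤}

Merge at B4: IN[B4] = OUT[B3] = {a: ⊤, b: ⊤, c: +, d: ⊤, e: ⊤, f: ⊤}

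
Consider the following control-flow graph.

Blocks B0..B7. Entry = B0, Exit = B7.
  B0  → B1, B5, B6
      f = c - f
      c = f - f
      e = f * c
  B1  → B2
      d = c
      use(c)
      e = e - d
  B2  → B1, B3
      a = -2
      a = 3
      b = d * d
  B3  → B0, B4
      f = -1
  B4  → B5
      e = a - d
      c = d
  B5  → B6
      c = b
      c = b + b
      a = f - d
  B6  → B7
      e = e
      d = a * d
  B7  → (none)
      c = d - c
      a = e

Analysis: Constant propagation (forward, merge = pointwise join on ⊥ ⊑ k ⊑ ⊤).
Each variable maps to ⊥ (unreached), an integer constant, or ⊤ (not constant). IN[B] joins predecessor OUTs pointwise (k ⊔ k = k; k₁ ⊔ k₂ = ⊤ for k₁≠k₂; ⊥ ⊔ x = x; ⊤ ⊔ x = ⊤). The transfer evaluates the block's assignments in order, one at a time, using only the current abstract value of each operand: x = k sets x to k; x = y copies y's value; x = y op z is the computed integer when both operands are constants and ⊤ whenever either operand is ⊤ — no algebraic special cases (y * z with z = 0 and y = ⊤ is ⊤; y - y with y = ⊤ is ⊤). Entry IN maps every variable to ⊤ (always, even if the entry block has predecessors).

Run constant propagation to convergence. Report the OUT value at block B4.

Converged values:
  B0:   IN=(all ⊤)   OUT=(all ⊤)
  B1:   IN=(all ⊤)   OUT=(all ⊤)
  B2:   IN=(all ⊤)   OUT={a:3; rest ⊤}
  B3:   IN={a:3; rest ⊤}   OUT={a:3, f:-1; rest ⊤}
  B4:   IN={a:3, f:-1; rest ⊤}   OUT={a:3, f:-1; rest ⊤}
  B5:   IN=(all ⊤)   OUT=(all ⊤)
  B6:   IN=(all ⊤)   OUT=(all ⊤)
  B7:   IN=(all ⊤)   OUT=(all ⊤)

Merge at B4: IN[B4] = OUT[B3] = {a: 3, b: ⊤, c: ⊤, d: ⊤, e: ⊤, f: -1}
Applying B4's transfer function to that IN value gives OUT[B4] (row B4 above).

Answer: {a: 3, b: ⊤, c: ⊤, d: ⊤, e: ⊤, f: -1}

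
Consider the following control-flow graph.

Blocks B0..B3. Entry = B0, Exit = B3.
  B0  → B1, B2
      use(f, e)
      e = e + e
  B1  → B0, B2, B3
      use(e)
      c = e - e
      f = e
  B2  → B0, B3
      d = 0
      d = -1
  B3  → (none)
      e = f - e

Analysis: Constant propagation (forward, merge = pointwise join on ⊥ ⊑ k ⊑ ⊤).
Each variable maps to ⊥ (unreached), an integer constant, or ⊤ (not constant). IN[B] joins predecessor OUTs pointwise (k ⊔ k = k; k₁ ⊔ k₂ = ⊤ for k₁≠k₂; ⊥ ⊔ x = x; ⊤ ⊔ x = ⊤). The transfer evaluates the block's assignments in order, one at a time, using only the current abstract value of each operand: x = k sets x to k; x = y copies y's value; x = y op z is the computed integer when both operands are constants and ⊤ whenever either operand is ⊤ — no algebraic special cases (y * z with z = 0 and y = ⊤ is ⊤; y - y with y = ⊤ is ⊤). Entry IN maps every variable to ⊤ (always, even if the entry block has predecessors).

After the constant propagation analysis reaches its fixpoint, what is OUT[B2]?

Per-block solution:
  B0: | IN=(all ⊤) | OUT=(all ⊤)
  B1: | IN=(all ⊤) | OUT=(all ⊤)
  B2: | IN=(all ⊤) | OUT={d:-1; rest ⊤}
  B3: | IN=(all ⊤) | OUT=(all ⊤)

Merge at B2: IN[B2] = OUT[B0] ⊔ OUT[B1] = {a: ⊤, b: ⊤, c: ⊤, d: ⊤, e: ⊤, f: ⊤}
Applying B2's transfer function to that IN value gives OUT[B2] (row B2 above).

Answer: {a: ⊤, b: ⊤, c: ⊤, d: -1, e: ⊤, f: ⊤}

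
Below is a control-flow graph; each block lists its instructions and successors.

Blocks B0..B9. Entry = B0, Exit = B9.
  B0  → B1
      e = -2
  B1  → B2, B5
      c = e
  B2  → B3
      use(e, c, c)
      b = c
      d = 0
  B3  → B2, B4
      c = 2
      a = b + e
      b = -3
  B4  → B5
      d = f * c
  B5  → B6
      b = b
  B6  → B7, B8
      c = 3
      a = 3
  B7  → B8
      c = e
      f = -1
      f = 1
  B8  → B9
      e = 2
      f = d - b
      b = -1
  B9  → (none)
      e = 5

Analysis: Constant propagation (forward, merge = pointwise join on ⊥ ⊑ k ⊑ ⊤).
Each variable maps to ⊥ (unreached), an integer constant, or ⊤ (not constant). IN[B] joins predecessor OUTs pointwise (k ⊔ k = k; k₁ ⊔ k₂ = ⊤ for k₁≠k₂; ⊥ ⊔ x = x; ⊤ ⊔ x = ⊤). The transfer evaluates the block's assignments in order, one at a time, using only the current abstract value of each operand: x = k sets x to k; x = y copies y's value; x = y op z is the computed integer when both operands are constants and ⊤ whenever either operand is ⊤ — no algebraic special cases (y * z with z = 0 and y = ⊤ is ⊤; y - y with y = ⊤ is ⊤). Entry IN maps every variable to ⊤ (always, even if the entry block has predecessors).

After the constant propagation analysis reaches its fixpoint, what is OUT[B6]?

Fixpoint table:
  B0: | IN=(all ⊤) | OUT={e:-2; rest ⊤}
  B1: | IN={e:-2; rest ⊤} | OUT={c:-2, e:-2; rest ⊤}
  B2: | IN={e:-2; rest ⊤} | OUT={d:0, e:-2; rest ⊤}
  B3: | IN={d:0, e:-2; rest ⊤} | OUT={b:-3, c:2, d:0, e:-2; rest ⊤}
  B4: | IN={b:-3, c:2, d:0, e:-2; rest ⊤} | OUT={b:-3, c:2, e:-2; rest ⊤}
  B5: | IN={e:-2; rest ⊤} | OUT={e:-2; rest ⊤}
  B6: | IN={e:-2; rest ⊤} | OUT={a:3, c:3, e:-2; rest ⊤}
  B7: | IN={a:3, c:3, e:-2; rest ⊤} | OUT={a:3, c:-2, e:-2, f:1; rest ⊤}
  B8: | IN={a:3, e:-2; rest ⊤} | OUT={a:3, b:-1, e:2; rest ⊤}
  B9: | IN={a:3, b:-1, e:2; rest ⊤} | OUT={a:3, b:-1, e:5; rest ⊤}

Merge at B6: IN[B6] = OUT[B5] = {a: ⊤, b: ⊤, c: ⊤, d: ⊤, e: -2, f: ⊤}
Applying B6's transfer function to that IN value gives OUT[B6] (row B6 above).

Answer: {a: 3, b: ⊤, c: 3, d: ⊤, e: -2, f: ⊤}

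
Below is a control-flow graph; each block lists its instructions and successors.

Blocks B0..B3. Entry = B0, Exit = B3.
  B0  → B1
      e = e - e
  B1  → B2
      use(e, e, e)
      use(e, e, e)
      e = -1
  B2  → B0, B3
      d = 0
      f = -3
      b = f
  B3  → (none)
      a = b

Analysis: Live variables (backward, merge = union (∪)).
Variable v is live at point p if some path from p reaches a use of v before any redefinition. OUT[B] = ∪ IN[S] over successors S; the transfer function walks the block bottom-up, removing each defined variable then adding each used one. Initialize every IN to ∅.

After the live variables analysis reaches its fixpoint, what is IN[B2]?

Per-block solution:
  B0: | IN={e} | OUT={e}
  B1: | IN={e} | OUT={e}
  B2: | IN={e} | OUT={b, e}
  B3: | IN={b} | OUT={}

Merge at B2: OUT[B2] = IN[B0] ⊔ IN[B3] = {b, e}
Applying B2's transfer function to that OUT value gives IN[B2] (row B2 above).

Answer: {e}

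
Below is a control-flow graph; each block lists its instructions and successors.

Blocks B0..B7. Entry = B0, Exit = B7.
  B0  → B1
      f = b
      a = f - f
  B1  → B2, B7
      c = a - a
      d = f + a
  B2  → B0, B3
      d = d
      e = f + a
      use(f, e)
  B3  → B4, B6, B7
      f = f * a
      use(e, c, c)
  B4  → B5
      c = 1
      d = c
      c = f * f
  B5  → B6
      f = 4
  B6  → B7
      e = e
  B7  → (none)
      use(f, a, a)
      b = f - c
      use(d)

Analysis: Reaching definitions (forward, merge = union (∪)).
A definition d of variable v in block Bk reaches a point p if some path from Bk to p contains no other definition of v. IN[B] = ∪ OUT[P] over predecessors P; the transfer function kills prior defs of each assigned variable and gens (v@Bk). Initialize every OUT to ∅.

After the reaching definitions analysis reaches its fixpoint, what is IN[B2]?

Fixpoint table:
  B0:   IN={a@B0, c@B1, d@B2, e@B2, f@B0}   OUT={a@B0, c@B1, d@B2, e@B2, f@B0}
  B1:   IN={a@B0, c@B1, d@B2, e@B2, f@B0}   OUT={a@B0, c@B1, d@B1, e@B2, f@B0}
  B2:   IN={a@B0, c@B1, d@B1, e@B2, f@B0}   OUT={a@B0, c@B1, d@B2, e@B2, f@B0}
  B3:   IN={a@B0, c@B1, d@B2, e@B2, f@B0}   OUT={a@B0, c@B1, d@B2, e@B2, f@B3}
  B4:   IN={a@B0, c@B1, d@B2, e@B2, f@B3}   OUT={a@B0, c@B4, d@B4, e@B2, f@B3}
  B5:   IN={a@B0, c@B4, d@B4, e@B2, f@B3}   OUT={a@B0, c@B4, d@B4, e@B2, f@B5}
  B6:   IN={a@B0, c@B1, c@B4, d@B2, d@B4, e@B2, f@B3, f@B5}   OUT={a@B0, c@B1, c@B4, d@B2, d@B4, e@B6, f@B3, f@B5}
  B7:   IN={a@B0, c@B1, c@B4, d@B1, d@B2, d@B4, e@B2, e@B6, f@B0, f@B3, f@B5}   OUT={a@B0, b@B7, c@B1, c@B4, d@B1, d@B2, d@B4, e@B2, e@B6, f@B0, f@B3, f@B5}

Merge at B2: IN[B2] = OUT[B1] = {a@B0, c@B1, d@B1, e@B2, f@B0}

Answer: {a@B0, c@B1, d@B1, e@B2, f@B0}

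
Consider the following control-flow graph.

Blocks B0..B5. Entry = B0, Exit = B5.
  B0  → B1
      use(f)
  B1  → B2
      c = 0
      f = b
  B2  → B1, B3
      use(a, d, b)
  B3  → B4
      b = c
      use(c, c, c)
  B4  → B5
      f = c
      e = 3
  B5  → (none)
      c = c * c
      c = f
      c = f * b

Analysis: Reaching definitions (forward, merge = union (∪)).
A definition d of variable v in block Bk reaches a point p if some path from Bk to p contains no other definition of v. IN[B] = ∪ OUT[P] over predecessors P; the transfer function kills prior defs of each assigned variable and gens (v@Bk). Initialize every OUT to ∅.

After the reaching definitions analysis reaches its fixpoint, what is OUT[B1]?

Fixpoint table:
  B0:  IN={}  OUT={}
  B1:  IN={c@B1, f@B1}  OUT={c@B1, f@B1}
  B2:  IN={c@B1, f@B1}  OUT={c@B1, f@B1}
  B3:  IN={c@B1, f@B1}  OUT={b@B3, c@B1, f@B1}
  B4:  IN={b@B3, c@B1, f@B1}  OUT={b@B3, c@B1, e@B4, f@B4}
  B5:  IN={b@B3, c@B1, e@B4, f@B4}  OUT={b@B3, c@B5, e@B4, f@B4}

Merge at B1: IN[B1] = OUT[B0] ⊔ OUT[B2] = {c@B1, f@B1}
Applying B1's transfer function to that IN value gives OUT[B1] (row B1 above).

Answer: {c@B1, f@B1}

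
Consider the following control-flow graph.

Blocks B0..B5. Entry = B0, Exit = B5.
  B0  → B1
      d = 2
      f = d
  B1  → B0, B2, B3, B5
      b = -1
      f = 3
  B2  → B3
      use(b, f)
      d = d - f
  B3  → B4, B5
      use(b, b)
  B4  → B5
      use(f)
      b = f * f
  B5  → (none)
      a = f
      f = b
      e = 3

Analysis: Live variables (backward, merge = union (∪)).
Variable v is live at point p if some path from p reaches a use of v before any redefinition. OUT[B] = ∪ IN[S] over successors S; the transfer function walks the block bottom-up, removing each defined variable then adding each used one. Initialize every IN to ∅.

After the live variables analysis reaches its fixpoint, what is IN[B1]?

Answer: {d}

Trace:
Fixpoint table:
  B0:  IN={}  OUT={d}
  B1:  IN={d}  OUT={b, d, f}
  B2:  IN={b, d, f}  OUT={b, f}
  B3:  IN={b, f}  OUT={b, f}
  B4:  IN={f}  OUT={b, f}
  B5:  IN={b, f}  OUT={}

Merge at B1: OUT[B1] = IN[B0] ⊔ IN[B2] ⊔ IN[B3] ⊔ IN[B5] = {b, d, f}
Applying B1's transfer function to that OUT value gives IN[B1] (row B1 above).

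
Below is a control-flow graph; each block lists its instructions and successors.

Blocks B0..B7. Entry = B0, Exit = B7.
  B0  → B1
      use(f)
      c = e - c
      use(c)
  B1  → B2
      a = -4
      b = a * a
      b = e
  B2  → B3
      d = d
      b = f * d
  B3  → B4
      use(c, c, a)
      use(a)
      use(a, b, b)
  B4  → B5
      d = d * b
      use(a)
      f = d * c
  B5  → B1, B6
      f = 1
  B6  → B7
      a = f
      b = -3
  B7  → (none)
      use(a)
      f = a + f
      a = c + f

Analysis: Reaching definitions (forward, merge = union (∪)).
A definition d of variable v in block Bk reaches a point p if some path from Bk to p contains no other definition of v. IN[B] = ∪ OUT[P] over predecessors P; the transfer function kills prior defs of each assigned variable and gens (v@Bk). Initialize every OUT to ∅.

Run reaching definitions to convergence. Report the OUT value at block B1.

Fixpoint table:
  B0:  IN={}  OUT={c@B0}
  B1:  IN={a@B1, b@B2, c@B0, d@B4, f@B5}  OUT={a@B1, b@B1, c@B0, d@B4, f@B5}
  B2:  IN={a@B1, b@B1, c@B0, d@B4, f@B5}  OUT={a@B1, b@B2, c@B0, d@B2, f@B5}
  B3:  IN={a@B1, b@B2, c@B0, d@B2, f@B5}  OUT={a@B1, b@B2, c@B0, d@B2, f@B5}
  B4:  IN={a@B1, b@B2, c@B0, d@B2, f@B5}  OUT={a@B1, b@B2, c@B0, d@B4, f@B4}
  B5:  IN={a@B1, b@B2, c@B0, d@B4, f@B4}  OUT={a@B1, b@B2, c@B0, d@B4, f@B5}
  B6:  IN={a@B1, b@B2, c@B0, d@B4, f@B5}  OUT={a@B6, b@B6, c@B0, d@B4, f@B5}
  B7:  IN={a@B6, b@B6, c@B0, d@B4, f@B5}  OUT={a@B7, b@B6, c@B0, d@B4, f@B7}

Merge at B1: IN[B1] = OUT[B0] ⊔ OUT[B5] = {a@B1, b@B2, c@B0, d@B4, f@B5}
Applying B1's transfer function to that IN value gives OUT[B1] (row B1 above).

Answer: {a@B1, b@B1, c@B0, d@B4, f@B5}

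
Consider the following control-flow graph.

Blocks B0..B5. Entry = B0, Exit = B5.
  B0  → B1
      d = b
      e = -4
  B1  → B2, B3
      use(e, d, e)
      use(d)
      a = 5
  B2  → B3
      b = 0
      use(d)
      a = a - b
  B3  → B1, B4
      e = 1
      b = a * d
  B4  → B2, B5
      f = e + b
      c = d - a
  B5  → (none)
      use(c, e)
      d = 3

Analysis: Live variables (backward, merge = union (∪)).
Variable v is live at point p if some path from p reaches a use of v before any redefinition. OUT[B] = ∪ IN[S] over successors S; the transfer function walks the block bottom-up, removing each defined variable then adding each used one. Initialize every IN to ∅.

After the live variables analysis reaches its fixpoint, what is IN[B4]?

Answer: {a, b, d, e}

Working:
Converged values:
  B0: | IN={b} | OUT={d, e}
  B1: | IN={d, e} | OUT={a, d}
  B2: | IN={a, d} | OUT={a, d}
  B3: | IN={a, d} | OUT={a, b, d, e}
  B4: | IN={a, b, d, e} | OUT={a, c, d, e}
  B5: | IN={c, e} | OUT={}

Merge at B4: OUT[B4] = IN[B2] ⊔ IN[B5] = {a, c, d, e}
Applying B4's transfer function to that OUT value gives IN[B4] (row B4 above).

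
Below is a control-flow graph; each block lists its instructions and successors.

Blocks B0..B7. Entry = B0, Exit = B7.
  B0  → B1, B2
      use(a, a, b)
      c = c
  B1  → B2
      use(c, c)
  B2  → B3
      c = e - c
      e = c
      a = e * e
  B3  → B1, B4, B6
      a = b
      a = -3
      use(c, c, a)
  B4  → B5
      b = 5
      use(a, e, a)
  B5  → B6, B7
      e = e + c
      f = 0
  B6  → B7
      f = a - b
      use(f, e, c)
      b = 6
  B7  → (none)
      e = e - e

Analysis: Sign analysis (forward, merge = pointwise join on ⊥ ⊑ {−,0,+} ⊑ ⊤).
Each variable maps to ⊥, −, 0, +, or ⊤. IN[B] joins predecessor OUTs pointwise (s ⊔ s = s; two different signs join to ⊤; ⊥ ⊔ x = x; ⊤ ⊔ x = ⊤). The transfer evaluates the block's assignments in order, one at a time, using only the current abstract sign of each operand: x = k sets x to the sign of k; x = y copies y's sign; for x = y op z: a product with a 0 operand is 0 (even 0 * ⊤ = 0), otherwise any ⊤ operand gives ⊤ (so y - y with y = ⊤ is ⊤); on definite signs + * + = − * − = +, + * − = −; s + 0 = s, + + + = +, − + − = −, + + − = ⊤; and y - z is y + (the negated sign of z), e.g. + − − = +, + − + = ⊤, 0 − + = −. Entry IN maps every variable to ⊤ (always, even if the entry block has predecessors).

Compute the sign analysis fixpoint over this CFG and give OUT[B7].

Fixpoint table:
  B0: | IN=(all ⊤) | OUT=(all ⊤)
  B1: | IN=(all ⊤) | OUT=(all ⊤)
  B2: | IN=(all ⊤) | OUT=(all ⊤)
  B3: | IN=(all ⊤) | OUT={a:-; rest ⊤}
  B4: | IN={a:-; rest ⊤} | OUT={a:-, b:+; rest ⊤}
  B5: | IN={a:-, b:+; rest ⊤} | OUT={a:-, b:+, f:0; rest ⊤}
  B6: | IN={a:-; rest ⊤} | OUT={a:-, b:+; rest ⊤}
  B7: | IN={a:-, b:+; rest ⊤} | OUT={a:-, b:+; rest ⊤}

Merge at B7: IN[B7] = OUT[B5] ⊔ OUT[B6] = {a: -, b: +, c: ⊤, d: ⊤, e: ⊤, f: ⊤}
Applying B7's transfer function to that IN value gives OUT[B7] (row B7 above).

Answer: {a: -, b: +, c: ⊤, d: ⊤, e: ⊤, f: ⊤}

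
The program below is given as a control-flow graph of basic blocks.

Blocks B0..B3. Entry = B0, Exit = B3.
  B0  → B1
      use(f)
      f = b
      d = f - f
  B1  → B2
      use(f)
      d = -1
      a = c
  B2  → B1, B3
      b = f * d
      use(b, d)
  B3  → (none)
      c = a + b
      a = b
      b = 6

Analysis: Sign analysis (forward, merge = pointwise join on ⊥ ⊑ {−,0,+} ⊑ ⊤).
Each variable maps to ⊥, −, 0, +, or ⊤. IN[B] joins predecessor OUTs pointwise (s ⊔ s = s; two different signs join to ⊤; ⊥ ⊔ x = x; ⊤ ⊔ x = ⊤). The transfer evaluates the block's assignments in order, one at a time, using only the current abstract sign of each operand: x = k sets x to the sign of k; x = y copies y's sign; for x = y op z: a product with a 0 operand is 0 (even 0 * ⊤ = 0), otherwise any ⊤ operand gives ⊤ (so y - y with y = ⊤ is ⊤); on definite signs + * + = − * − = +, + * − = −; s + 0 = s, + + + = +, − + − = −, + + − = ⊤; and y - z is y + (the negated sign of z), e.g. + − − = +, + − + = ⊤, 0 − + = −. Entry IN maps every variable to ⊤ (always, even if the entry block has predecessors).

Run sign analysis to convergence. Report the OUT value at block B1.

Answer: {a: ⊤, b: ⊤, c: ⊤, d: -, e: ⊤, f: ⊤}

Trace:
Per-block solution:
  B0:   IN=(all ⊤)   OUT=(all ⊤)
  B1:   IN=(all ⊤)   OUT={d:-; rest ⊤}
  B2:   IN={d:-; rest ⊤}   OUT={d:-; rest ⊤}
  B3:   IN={d:-; rest ⊤}   OUT={b:+, d:-; rest ⊤}

Merge at B1: IN[B1] = OUT[B0] ⊔ OUT[B2] = {a: ⊤, b: ⊤, c: ⊤, d: ⊤, e: ⊤, f: ⊤}
Applying B1's transfer function to that IN value gives OUT[B1] (row B1 above).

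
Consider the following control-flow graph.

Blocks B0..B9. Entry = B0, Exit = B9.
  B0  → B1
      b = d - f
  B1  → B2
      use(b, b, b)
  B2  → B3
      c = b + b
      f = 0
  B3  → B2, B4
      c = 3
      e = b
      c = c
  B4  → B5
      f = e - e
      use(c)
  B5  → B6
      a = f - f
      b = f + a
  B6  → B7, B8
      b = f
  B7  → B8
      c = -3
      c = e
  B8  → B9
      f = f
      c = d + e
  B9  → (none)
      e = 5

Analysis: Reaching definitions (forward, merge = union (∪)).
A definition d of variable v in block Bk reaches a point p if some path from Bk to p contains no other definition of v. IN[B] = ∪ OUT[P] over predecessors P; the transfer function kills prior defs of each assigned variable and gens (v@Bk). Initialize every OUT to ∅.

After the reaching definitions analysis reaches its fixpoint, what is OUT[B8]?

Answer: {a@B5, b@B6, c@B8, e@B3, f@B8}

Working:
Converged values:
  B0:  IN={}  OUT={b@B0}
  B1:  IN={b@B0}  OUT={b@B0}
  B2:  IN={b@B0, c@B3, e@B3, f@B2}  OUT={b@B0, c@B2, e@B3, f@B2}
  B3:  IN={b@B0, c@B2, e@B3, f@B2}  OUT={b@B0, c@B3, e@B3, f@B2}
  B4:  IN={b@B0, c@B3, e@B3, f@B2}  OUT={b@B0, c@B3, e@B3, f@B4}
  B5:  IN={b@B0, c@B3, e@B3, f@B4}  OUT={a@B5, b@B5, c@B3, e@B3, f@B4}
  B6:  IN={a@B5, b@B5, c@B3, e@B3, f@B4}  OUT={a@B5, b@B6, c@B3, e@B3, f@B4}
  B7:  IN={a@B5, b@B6, c@B3, e@B3, f@B4}  OUT={a@B5, b@B6, c@B7, e@B3, f@B4}
  B8:  IN={a@B5, b@B6, c@B3, c@B7, e@B3, f@B4}  OUT={a@B5, b@B6, c@B8, e@B3, f@B8}
  B9:  IN={a@B5, b@B6, c@B8, e@B3, f@B8}  OUT={a@B5, b@B6, c@B8, e@B9, f@B8}

Merge at B8: IN[B8] = OUT[B6] ⊔ OUT[B7] = {a@B5, b@B6, c@B3, c@B7, e@B3, f@B4}
Applying B8's transfer function to that IN value gives OUT[B8] (row B8 above).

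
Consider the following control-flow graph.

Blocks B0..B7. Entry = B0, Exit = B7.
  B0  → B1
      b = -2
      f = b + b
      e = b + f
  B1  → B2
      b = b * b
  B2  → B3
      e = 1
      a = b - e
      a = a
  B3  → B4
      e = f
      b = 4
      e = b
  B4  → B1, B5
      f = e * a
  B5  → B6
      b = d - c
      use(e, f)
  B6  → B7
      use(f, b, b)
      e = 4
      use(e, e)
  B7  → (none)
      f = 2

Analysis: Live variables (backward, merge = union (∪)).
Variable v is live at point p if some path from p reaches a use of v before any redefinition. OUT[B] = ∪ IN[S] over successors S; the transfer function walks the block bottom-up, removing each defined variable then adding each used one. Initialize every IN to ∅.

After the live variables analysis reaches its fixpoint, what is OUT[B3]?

Per-block solution:
  B0:   IN={c, d}   OUT={b, c, d, f}
  B1:   IN={b, c, d, f}   OUT={b, c, d, f}
  B2:   IN={b, c, d, f}   OUT={a, c, d, f}
  B3:   IN={a, c, d, f}   OUT={a, b, c, d, e}
  B4:   IN={a, b, c, d, e}   OUT={b, c, d, e, f}
  B5:   IN={c, d, e, f}   OUT={b, f}
  B6:   IN={b, f}   OUT={}
  B7:   IN={}   OUT={}

Merge at B3: OUT[B3] = IN[B4] = {a, b, c, d, e}

Answer: {a, b, c, d, e}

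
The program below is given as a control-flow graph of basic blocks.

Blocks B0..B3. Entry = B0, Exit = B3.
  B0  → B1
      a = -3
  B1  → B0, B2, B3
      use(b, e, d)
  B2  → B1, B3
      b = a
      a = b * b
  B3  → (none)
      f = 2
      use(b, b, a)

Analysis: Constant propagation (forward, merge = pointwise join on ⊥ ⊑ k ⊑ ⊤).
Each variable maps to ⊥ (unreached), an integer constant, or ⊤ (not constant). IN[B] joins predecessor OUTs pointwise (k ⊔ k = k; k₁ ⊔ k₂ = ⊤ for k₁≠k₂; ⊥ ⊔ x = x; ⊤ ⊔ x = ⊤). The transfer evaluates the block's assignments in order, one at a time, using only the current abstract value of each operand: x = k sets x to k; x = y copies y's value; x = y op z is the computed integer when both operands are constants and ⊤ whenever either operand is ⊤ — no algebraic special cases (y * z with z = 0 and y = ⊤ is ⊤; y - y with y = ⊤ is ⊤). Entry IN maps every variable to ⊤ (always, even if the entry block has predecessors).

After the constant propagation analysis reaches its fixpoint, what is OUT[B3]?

Converged values:
  B0:   IN=(all ⊤)   OUT={a:-3; rest ⊤}
  B1:   IN=(all ⊤)   OUT=(all ⊤)
  B2:   IN=(all ⊤)   OUT=(all ⊤)
  B3:   IN=(all ⊤)   OUT={f:2; rest ⊤}

Merge at B3: IN[B3] = OUT[B1] ⊔ OUT[B2] = {a: ⊤, b: ⊤, c: ⊤, d: ⊤, e: ⊤, f: ⊤}
Applying B3's transfer function to that IN value gives OUT[B3] (row B3 above).

Answer: {a: ⊤, b: ⊤, c: ⊤, d: ⊤, e: ⊤, f: 2}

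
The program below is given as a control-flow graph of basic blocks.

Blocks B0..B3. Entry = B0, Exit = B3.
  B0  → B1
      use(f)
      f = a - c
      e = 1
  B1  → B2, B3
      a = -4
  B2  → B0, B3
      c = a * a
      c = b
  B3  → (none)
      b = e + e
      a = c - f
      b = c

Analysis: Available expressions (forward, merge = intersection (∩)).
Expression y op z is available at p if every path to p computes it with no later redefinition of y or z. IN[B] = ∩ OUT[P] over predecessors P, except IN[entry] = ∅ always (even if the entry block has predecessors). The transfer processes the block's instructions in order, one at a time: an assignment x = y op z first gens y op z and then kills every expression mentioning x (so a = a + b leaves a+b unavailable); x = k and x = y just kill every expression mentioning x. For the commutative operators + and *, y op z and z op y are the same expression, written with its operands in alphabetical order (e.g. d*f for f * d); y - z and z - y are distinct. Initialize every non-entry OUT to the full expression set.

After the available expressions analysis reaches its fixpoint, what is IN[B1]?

Fixpoint table:
  B0: | IN={} | OUT={a-c}
  B1: | IN={a-c} | OUT={}
  B2: | IN={} | OUT={a*a}
  B3: | IN={} | OUT={c-f, e+e}

Merge at B1: IN[B1] = OUT[B0] = {a-c}

Answer: {a-c}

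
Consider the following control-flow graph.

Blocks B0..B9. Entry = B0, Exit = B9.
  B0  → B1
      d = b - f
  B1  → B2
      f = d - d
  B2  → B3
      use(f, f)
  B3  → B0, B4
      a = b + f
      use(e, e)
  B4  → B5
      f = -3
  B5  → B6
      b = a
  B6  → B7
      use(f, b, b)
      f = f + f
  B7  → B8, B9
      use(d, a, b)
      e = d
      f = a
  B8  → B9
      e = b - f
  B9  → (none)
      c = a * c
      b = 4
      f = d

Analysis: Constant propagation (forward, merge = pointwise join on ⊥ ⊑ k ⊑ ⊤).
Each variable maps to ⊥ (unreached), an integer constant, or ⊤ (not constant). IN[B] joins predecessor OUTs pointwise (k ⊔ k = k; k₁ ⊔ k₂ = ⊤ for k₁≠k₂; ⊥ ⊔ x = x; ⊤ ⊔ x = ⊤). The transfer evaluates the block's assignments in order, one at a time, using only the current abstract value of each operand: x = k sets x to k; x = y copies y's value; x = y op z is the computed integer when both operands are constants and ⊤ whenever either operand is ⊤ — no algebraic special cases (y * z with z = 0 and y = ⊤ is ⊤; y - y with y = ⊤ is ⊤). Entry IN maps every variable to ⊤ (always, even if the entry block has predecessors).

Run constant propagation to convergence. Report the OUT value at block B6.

Fixpoint table:
  B0:  IN=(all ⊤)  OUT=(all ⊤)
  B1:  IN=(all ⊤)  OUT=(all ⊤)
  B2:  IN=(all ⊤)  OUT=(all ⊤)
  B3:  IN=(all ⊤)  OUT=(all ⊤)
  B4:  IN=(all ⊤)  OUT={f:-3; rest ⊤}
  B5:  IN={f:-3; rest ⊤}  OUT={f:-3; rest ⊤}
  B6:  IN={f:-3; rest ⊤}  OUT={f:-6; rest ⊤}
  B7:  IN={f:-6; rest ⊤}  OUT=(all ⊤)
  B8:  IN=(all ⊤)  OUT=(all ⊤)
  B9:  IN=(all ⊤)  OUT={b:4; rest ⊤}

Merge at B6: IN[B6] = OUT[B5] = {a: ⊤, b: ⊤, c: ⊤, d: ⊤, e: ⊤, f: -3}
Applying B6's transfer function to that IN value gives OUT[B6] (row B6 above).

Answer: {a: ⊤, b: ⊤, c: ⊤, d: ⊤, e: ⊤, f: -6}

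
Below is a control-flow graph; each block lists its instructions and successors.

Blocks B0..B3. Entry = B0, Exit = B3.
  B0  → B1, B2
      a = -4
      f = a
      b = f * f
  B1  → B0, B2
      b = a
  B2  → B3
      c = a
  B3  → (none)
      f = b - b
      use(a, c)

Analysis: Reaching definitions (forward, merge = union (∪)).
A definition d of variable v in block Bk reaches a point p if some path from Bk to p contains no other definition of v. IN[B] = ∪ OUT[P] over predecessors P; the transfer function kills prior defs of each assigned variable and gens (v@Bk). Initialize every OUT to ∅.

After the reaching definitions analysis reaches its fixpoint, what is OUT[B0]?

Answer: {a@B0, b@B0, f@B0}

Derivation:
Converged values:
  B0:   IN={a@B0, b@B1, f@B0}   OUT={a@B0, b@B0, f@B0}
  B1:   IN={a@B0, b@B0, f@B0}   OUT={a@B0, b@B1, f@B0}
  B2:   IN={a@B0, b@B0, b@B1, f@B0}   OUT={a@B0, b@B0, b@B1, c@B2, f@B0}
  B3:   IN={a@B0, b@B0, b@B1, c@B2, f@B0}   OUT={a@B0, b@B0, b@B1, c@B2, f@B3}

Merge at B0 (entry node, so the boundary value {} is joined with the incoming edge(s)): IN[B0] = {} ⊔ OUT[B1] = {a@B0, b@B1, f@B0}
Applying B0's transfer function to that IN value gives OUT[B0] (row B0 above).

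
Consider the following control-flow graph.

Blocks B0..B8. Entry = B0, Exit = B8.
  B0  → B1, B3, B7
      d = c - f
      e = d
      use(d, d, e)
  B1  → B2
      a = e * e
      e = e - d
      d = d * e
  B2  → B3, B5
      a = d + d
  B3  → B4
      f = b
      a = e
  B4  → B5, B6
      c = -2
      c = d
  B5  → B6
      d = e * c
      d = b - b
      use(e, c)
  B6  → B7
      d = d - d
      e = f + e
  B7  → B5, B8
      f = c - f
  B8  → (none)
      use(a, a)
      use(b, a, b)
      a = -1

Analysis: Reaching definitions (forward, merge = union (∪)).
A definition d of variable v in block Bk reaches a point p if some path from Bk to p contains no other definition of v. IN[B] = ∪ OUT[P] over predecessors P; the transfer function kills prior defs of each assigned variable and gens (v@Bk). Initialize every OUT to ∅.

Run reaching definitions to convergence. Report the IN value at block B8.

Converged values:
  B0:  IN={}  OUT={d@B0, e@B0}
  B1:  IN={d@B0, e@B0}  OUT={a@B1, d@B1, e@B1}
  B2:  IN={a@B1, d@B1, e@B1}  OUT={a@B2, d@B1, e@B1}
  B3:  IN={a@B2, d@B0, d@B1, e@B0, e@B1}  OUT={a@B3, d@B0, d@B1, e@B0, e@B1, f@B3}
  B4:  IN={a@B3, d@B0, d@B1, e@B0, e@B1, f@B3}  OUT={a@B3, c@B4, d@B0, d@B1, e@B0, e@B1, f@B3}
  B5:  IN={a@B2, a@B3, c@B4, d@B0, d@B1, d@B6, e@B0, e@B1, e@B6, f@B3, f@B7}  OUT={a@B2, a@B3, c@B4, d@B5, e@B0, e@B1, e@B6, f@B3, f@B7}
  B6:  IN={a@B2, a@B3, c@B4, d@B0, d@B1, d@B5, e@B0, e@B1, e@B6, f@B3, f@B7}  OUT={a@B2, a@B3, c@B4, d@B6, e@B6, f@B3, f@B7}
  B7:  IN={a@B2, a@B3, c@B4, d@B0, d@B6, e@B0, e@B6, f@B3, f@B7}  OUT={a@B2, a@B3, c@B4, d@B0, d@B6, e@B0, e@B6, f@B7}
  B8:  IN={a@B2, a@B3, c@B4, d@B0, d@B6, e@B0, e@B6, f@B7}  OUT={a@B8, c@B4, d@B0, d@B6, e@B0, e@B6, f@B7}

Merge at B8: IN[B8] = OUT[B7] = {a@B2, a@B3, c@B4, d@B0, d@B6, e@B0, e@B6, f@B7}

Answer: {a@B2, a@B3, c@B4, d@B0, d@B6, e@B0, e@B6, f@B7}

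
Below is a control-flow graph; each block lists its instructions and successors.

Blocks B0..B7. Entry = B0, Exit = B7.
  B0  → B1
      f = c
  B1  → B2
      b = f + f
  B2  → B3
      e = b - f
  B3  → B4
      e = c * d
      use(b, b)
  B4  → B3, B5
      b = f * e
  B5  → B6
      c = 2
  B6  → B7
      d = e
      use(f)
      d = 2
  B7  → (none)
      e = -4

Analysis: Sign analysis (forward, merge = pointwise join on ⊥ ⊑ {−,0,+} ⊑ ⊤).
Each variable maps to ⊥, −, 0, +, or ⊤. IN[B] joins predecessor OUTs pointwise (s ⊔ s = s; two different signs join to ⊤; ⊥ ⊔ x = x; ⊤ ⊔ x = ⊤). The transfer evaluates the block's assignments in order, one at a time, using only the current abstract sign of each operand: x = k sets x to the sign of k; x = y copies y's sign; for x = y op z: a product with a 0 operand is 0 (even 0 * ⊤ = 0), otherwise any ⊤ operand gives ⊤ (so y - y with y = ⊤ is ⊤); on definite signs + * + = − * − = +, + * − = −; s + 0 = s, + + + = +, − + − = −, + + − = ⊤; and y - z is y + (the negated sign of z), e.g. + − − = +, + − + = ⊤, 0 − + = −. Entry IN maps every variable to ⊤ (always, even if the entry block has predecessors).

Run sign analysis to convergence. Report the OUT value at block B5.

Answer: {a: ⊤, b: ⊤, c: +, d: ⊤, e: ⊤, f: ⊤}

Trace:
Converged values:
  B0:  IN=(all ⊤)  OUT=(all ⊤)
  B1:  IN=(all ⊤)  OUT=(all ⊤)
  B2:  IN=(all ⊤)  OUT=(all ⊤)
  B3:  IN=(all ⊤)  OUT=(all ⊤)
  B4:  IN=(all ⊤)  OUT=(all ⊤)
  B5:  IN=(all ⊤)  OUT={c:+; rest ⊤}
  B6:  IN={c:+; rest ⊤}  OUT={c:+, d:+; rest ⊤}
  B7:  IN={c:+, d:+; rest ⊤}  OUT={c:+, d:+, e:-; rest ⊤}

Merge at B5: IN[B5] = OUT[B4] = {a: ⊤, b: ⊤, c: ⊤, d: ⊤, e: ⊤, f: ⊤}
Applying B5's transfer function to that IN value gives OUT[B5] (row B5 above).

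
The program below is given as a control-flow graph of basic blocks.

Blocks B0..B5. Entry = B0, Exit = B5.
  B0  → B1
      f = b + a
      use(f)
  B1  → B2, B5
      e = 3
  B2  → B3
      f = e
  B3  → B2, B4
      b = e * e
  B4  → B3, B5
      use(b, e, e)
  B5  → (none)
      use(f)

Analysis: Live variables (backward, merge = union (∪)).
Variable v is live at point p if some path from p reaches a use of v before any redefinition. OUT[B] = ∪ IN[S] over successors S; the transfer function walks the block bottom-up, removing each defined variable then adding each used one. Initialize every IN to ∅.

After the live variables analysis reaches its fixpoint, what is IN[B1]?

Fixpoint table:
  B0:  IN={a, b}  OUT={f}
  B1:  IN={f}  OUT={e, f}
  B2:  IN={e}  OUT={e, f}
  B3:  IN={e, f}  OUT={b, e, f}
  B4:  IN={b, e, f}  OUT={e, f}
  B5:  IN={f}  OUT={}

Merge at B1: OUT[B1] = IN[B2] ⊔ IN[B5] = {e, f}
Applying B1's transfer function to that OUT value gives IN[B1] (row B1 above).

Answer: {f}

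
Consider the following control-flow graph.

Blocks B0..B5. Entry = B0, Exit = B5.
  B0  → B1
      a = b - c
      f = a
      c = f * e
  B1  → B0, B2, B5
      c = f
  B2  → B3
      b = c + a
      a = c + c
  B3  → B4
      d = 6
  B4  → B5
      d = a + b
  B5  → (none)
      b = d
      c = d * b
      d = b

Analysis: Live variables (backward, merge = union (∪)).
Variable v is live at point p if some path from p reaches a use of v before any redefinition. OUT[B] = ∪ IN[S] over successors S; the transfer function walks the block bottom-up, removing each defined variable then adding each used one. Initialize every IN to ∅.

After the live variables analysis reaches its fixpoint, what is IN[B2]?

Converged values:
  B0:  IN={b, c, d, e}  OUT={a, b, d, e, f}
  B1:  IN={a, b, d, e, f}  OUT={a, b, c, d, e}
  B2:  IN={a, c}  OUT={a, b}
  B3:  IN={a, b}  OUT={a, b}
  B4:  IN={a, b}  OUT={d}
  B5:  IN={d}  OUT={}

Merge at B2: OUT[B2] = IN[B3] = {a, b}
Applying B2's transfer function to that OUT value gives IN[B2] (row B2 above).

Answer: {a, c}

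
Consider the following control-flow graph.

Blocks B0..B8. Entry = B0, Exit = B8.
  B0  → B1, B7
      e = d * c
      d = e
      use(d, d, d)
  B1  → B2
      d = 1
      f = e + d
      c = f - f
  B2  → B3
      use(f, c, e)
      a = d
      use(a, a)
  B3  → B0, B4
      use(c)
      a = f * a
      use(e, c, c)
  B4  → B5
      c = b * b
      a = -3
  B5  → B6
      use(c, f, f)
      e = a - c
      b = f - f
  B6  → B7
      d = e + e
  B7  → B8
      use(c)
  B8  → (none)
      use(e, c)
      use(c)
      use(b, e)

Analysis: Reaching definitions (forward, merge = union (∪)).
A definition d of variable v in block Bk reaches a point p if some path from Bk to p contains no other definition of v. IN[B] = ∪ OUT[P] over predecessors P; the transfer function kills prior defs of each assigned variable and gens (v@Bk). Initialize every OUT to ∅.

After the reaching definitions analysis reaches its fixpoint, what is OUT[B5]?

Answer: {a@B4, b@B5, c@B4, d@B1, e@B5, f@B1}

Working:
Converged values:
  B0: | IN={a@B3, c@B1, d@B1, e@B0, f@B1} | OUT={a@B3, c@B1, d@B0, e@B0, f@B1}
  B1: | IN={a@B3, c@B1, d@B0, e@B0, f@B1} | OUT={a@B3, c@B1, d@B1, e@B0, f@B1}
  B2: | IN={a@B3, c@B1, d@B1, e@B0, f@B1} | OUT={a@B2, c@B1, d@B1, e@B0, f@B1}
  B3: | IN={a@B2, c@B1, d@B1, e@B0, f@B1} | OUT={a@B3, c@B1, d@B1, e@B0, f@B1}
  B4: | IN={a@B3, c@B1, d@B1, e@B0, f@B1} | OUT={a@B4, c@B4, d@B1, e@B0, f@B1}
  B5: | IN={a@B4, c@B4, d@B1, e@B0, f@B1} | OUT={a@B4, b@B5, c@B4, d@B1, e@B5, f@B1}
  B6: | IN={a@B4, b@B5, c@B4, d@B1, e@B5, f@B1} | OUT={a@B4, b@B5, c@B4, d@B6, e@B5, f@B1}
  B7: | IN={a@B3, a@B4, b@B5, c@B1, c@B4, d@B0, d@B6, e@B0, e@B5, f@B1} | OUT={a@B3, a@B4, b@B5, c@B1, c@B4, d@B0, d@B6, e@B0, e@B5, f@B1}
  B8: | IN={a@B3, a@B4, b@B5, c@B1, c@B4, d@B0, d@B6, e@B0, e@B5, f@B1} | OUT={a@B3, a@B4, b@B5, c@B1, c@B4, d@B0, d@B6, e@B0, e@B5, f@B1}

Merge at B5: IN[B5] = OUT[B4] = {a@B4, c@B4, d@B1, e@B0, f@B1}
Applying B5's transfer function to that IN value gives OUT[B5] (row B5 above).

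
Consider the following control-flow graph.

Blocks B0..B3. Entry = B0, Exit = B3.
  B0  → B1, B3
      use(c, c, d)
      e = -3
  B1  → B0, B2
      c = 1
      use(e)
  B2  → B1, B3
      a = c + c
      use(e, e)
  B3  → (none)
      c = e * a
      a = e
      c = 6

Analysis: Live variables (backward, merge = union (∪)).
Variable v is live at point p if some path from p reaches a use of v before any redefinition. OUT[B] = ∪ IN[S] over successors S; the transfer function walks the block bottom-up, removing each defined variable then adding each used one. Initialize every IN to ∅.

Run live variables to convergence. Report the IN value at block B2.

Converged values:
  B0:  IN={a, c, d}  OUT={a, d, e}
  B1:  IN={a, d, e}  OUT={a, c, d, e}
  B2:  IN={c, d, e}  OUT={a, d, e}
  B3:  IN={a, e}  OUT={}

Merge at B2: OUT[B2] = IN[B1] ⊔ IN[B3] = {a, d, e}
Applying B2's transfer function to that OUT value gives IN[B2] (row B2 above).

Answer: {c, d, e}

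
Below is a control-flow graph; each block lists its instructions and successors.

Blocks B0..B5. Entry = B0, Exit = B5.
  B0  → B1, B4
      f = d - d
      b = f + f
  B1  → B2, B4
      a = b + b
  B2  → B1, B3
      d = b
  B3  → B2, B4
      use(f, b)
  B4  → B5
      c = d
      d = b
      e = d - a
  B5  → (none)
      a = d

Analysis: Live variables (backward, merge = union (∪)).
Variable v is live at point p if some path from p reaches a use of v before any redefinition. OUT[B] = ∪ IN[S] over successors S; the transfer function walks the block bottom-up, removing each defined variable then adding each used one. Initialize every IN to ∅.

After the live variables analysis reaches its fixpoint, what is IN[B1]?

Answer: {b, d, f}

Working:
Converged values:
  B0: | IN={a, d} | OUT={a, b, d, f}
  B1: | IN={b, d, f} | OUT={a, b, d, f}
  B2: | IN={a, b, f} | OUT={a, b, d, f}
  B3: | IN={a, b, d, f} | OUT={a, b, d, f}
  B4: | IN={a, b, d} | OUT={d}
  B5: | IN={d} | OUT={}

Merge at B1: OUT[B1] = IN[B2] ⊔ IN[B4] = {a, b, d, f}
Applying B1's transfer function to that OUT value gives IN[B1] (row B1 above).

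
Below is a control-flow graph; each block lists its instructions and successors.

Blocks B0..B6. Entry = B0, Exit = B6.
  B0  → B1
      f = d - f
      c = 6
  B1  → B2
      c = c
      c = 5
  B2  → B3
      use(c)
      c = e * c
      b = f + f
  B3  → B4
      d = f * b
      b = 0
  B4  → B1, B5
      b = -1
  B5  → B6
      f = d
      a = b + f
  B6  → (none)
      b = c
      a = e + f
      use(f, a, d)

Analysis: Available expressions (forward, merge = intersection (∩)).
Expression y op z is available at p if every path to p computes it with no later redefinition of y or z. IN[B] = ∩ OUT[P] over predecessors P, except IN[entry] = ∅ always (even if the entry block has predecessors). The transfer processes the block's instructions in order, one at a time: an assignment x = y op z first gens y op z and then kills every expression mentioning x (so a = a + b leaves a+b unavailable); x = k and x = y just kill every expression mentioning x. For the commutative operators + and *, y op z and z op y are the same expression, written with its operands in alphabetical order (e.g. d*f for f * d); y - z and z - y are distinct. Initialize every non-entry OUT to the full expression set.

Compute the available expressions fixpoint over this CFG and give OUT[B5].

Fixpoint table:
  B0:  IN={}  OUT={}
  B1:  IN={}  OUT={}
  B2:  IN={}  OUT={f+f}
  B3:  IN={f+f}  OUT={f+f}
  B4:  IN={f+f}  OUT={f+f}
  B5:  IN={f+f}  OUT={b+f}
  B6:  IN={b+f}  OUT={e+f}

Merge at B5: IN[B5] = OUT[B4] = {f+f}
Applying B5's transfer function to that IN value gives OUT[B5] (row B5 above).

Answer: {b+f}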